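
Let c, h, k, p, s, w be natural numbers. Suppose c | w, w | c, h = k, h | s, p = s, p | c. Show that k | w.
Since c | w and w | c, c = w. Since h = k and h | s, k | s. From p = s and p | c, s | c. From k | s, k | c. c = w, so k | w.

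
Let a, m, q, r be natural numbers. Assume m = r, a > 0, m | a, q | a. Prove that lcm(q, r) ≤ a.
m = r and m | a, so r | a. q | a, so lcm(q, r) | a. a > 0, so lcm(q, r) ≤ a.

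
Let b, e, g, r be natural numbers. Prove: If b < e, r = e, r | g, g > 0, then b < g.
r | g and g > 0, hence r ≤ g. r = e, so e ≤ g. b < e, so b < g.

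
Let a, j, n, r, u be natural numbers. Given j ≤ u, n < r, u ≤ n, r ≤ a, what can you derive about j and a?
j < a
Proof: Because j ≤ u and u ≤ n, j ≤ n. n < r, so j < r. From r ≤ a, j < a.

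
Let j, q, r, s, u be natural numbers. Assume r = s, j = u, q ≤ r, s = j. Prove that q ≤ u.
r = s and s = j, thus r = j. Since q ≤ r, q ≤ j. From j = u, q ≤ u.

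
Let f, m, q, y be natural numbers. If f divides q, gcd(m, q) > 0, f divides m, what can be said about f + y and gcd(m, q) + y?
f + y ≤ gcd(m, q) + y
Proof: f divides m and f divides q, hence f divides gcd(m, q). Since gcd(m, q) > 0, f ≤ gcd(m, q). Then f + y ≤ gcd(m, q) + y.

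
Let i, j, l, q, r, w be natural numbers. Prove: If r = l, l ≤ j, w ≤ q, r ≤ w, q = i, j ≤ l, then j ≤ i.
l ≤ j and j ≤ l, thus l = j. Since r = l, r = j. r ≤ w, so j ≤ w. Since w ≤ q, j ≤ q. Since q = i, j ≤ i.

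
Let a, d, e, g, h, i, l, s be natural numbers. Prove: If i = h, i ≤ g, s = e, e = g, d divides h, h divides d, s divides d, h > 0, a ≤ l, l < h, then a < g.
i = h and i ≤ g, therefore h ≤ g. s = e and e = g, so s = g. d divides h and h divides d, hence d = h. s divides d, so s divides h. h > 0, so s ≤ h. s = g, so g ≤ h. Since h ≤ g, h = g. a ≤ l and l < h, thus a < h. Since h = g, a < g.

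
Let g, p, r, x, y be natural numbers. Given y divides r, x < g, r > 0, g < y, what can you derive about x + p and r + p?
x + p < r + p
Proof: x < g and g < y, therefore x < y. Because y divides r and r > 0, y ≤ r. Since x < y, x < r. Then x + p < r + p.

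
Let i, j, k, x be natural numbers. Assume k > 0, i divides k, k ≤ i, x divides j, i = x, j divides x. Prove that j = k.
i divides k and k > 0, therefore i ≤ k. Since k ≤ i, k = i. i = x, so k = x. From x divides j and j divides x, x = j. k = x, so k = j. Then j = k.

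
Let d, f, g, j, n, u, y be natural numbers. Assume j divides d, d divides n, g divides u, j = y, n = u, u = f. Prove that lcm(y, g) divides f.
From j divides d and d divides n, j divides n. n = u, so j divides u. j = y, so y divides u. Since g divides u, lcm(y, g) divides u. Since u = f, lcm(y, g) divides f.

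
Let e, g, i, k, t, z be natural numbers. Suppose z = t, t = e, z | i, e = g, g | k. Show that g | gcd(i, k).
z = t and t = e, hence z = e. z | i, so e | i. e = g, so g | i. Since g | k, g | gcd(i, k).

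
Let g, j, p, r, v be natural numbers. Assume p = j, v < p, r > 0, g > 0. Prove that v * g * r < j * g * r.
p = j and v < p, hence v < j. Because g > 0, by multiplying by a positive, v * g < j * g. From r > 0, by multiplying by a positive, v * g * r < j * g * r.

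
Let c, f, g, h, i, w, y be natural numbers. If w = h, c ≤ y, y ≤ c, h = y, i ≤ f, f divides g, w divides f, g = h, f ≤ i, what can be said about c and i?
c = i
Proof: Since i ≤ f and f ≤ i, i = f. From g = h and f divides g, f divides h. w = h and w divides f, thus h divides f. Since f divides h, f = h. From i = f, i = h. h = y, so i = y. y ≤ c and c ≤ y, thus y = c. Since i = y, i = c. Then c = i.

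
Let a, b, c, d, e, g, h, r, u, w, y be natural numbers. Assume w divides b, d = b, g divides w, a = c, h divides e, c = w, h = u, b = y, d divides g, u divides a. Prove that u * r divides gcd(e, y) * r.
Because h = u and h divides e, u divides e. a = c and c = w, thus a = w. From d divides g and g divides w, d divides w. d = b, so b divides w. w divides b, so w = b. Since a = w, a = b. Since u divides a, u divides b. b = y, so u divides y. u divides e, so u divides gcd(e, y). Then u * r divides gcd(e, y) * r.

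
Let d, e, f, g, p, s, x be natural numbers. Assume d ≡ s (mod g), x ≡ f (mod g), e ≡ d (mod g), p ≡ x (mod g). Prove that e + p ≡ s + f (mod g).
Since e ≡ d (mod g) and d ≡ s (mod g), e ≡ s (mod g). Because p ≡ x (mod g) and x ≡ f (mod g), p ≡ f (mod g). Combined with e ≡ s (mod g), by adding congruences, e + p ≡ s + f (mod g).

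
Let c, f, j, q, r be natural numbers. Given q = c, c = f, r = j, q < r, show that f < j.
q = c and c = f, so q = f. r = j and q < r, hence q < j. Since q = f, f < j.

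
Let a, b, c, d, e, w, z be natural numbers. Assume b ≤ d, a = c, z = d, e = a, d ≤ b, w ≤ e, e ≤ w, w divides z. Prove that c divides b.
e = a and a = c, therefore e = c. w ≤ e and e ≤ w, so w = e. Because d ≤ b and b ≤ d, d = b. Because z = d and w divides z, w divides d. Since d = b, w divides b. w = e, so e divides b. Since e = c, c divides b.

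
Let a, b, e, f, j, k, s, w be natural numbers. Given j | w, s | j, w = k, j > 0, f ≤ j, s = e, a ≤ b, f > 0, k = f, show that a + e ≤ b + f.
w = k and k = f, thus w = f. Since j | w, j | f. f > 0, so j ≤ f. f ≤ j, so j = f. s = e and s | j, so e | j. Since j > 0, e ≤ j. j = f, so e ≤ f. a ≤ b, so a + e ≤ b + f.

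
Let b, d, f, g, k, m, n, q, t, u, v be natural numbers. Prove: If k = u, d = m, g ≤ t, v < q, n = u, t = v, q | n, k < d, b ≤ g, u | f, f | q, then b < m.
b ≤ g and g ≤ t, thus b ≤ t. Since t = v, b ≤ v. From n = u and q | n, q | u. u | f and f | q, hence u | q. Since q | u, q = u. From v < q, v < u. Since b ≤ v, b < u. From k = u and k < d, u < d. Since d = m, u < m. Since b < u, b < m.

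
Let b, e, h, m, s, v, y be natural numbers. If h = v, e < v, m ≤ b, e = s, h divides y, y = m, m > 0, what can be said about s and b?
s < b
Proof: From e = s and e < v, s < v. h = v and h divides y, therefore v divides y. Since y = m, v divides m. m > 0, so v ≤ m. m ≤ b, so v ≤ b. Since s < v, s < b.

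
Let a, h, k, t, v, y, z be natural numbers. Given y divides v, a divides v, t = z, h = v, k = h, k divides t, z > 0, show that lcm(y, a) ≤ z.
y divides v and a divides v, therefore lcm(y, a) divides v. k = h and k divides t, thus h divides t. h = v, so v divides t. Because t = z, v divides z. Since lcm(y, a) divides v, lcm(y, a) divides z. z > 0, so lcm(y, a) ≤ z.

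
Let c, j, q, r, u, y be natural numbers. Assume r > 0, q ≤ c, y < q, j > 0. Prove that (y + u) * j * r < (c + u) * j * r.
y < q and q ≤ c, therefore y < c. Then y + u < c + u. Since j > 0, by multiplying by a positive, (y + u) * j < (c + u) * j. Since r > 0, by multiplying by a positive, (y + u) * j * r < (c + u) * j * r.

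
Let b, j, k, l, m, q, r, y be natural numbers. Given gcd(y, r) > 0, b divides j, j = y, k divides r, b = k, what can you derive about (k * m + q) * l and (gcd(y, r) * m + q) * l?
(k * m + q) * l ≤ (gcd(y, r) * m + q) * l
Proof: j = y and b divides j, so b divides y. Since b = k, k divides y. k divides r, so k divides gcd(y, r). Since gcd(y, r) > 0, k ≤ gcd(y, r). By multiplying by a non-negative, k * m ≤ gcd(y, r) * m. Then k * m + q ≤ gcd(y, r) * m + q. By multiplying by a non-negative, (k * m + q) * l ≤ (gcd(y, r) * m + q) * l.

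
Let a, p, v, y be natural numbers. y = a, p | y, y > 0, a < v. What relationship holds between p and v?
p < v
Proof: p | y and y > 0, hence p ≤ y. y = a, so p ≤ a. Because a < v, p < v.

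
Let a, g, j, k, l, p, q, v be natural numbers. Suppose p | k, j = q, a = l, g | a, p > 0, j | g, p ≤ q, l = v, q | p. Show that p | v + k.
From q | p and p > 0, q ≤ p. p ≤ q, so q = p. j = q and j | g, thus q | g. a = l and g | a, thus g | l. q | g, so q | l. Because l = v, q | v. q = p, so p | v. p | k, so p | v + k.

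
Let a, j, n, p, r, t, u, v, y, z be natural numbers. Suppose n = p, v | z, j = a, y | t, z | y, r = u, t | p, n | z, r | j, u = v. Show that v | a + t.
r = u and u = v, so r = v. Since r | j, v | j. j = a, so v | a. z | y and y | t, therefore z | t. From n = p and n | z, p | z. t | p, so t | z. z | t, so z = t. Since v | z, v | t. v | a, so v | a + t.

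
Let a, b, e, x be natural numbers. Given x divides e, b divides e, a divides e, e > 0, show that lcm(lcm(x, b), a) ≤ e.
x divides e and b divides e, therefore lcm(x, b) divides e. Since a divides e, lcm(lcm(x, b), a) divides e. Since e > 0, lcm(lcm(x, b), a) ≤ e.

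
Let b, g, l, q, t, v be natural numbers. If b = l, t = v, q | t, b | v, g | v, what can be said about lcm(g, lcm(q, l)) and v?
lcm(g, lcm(q, l)) | v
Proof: t = v and q | t, so q | v. From b = l and b | v, l | v. q | v, so lcm(q, l) | v. Since g | v, lcm(g, lcm(q, l)) | v.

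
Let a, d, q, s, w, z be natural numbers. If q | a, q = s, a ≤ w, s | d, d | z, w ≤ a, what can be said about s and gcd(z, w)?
s | gcd(z, w)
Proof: Because s | d and d | z, s | z. Since a ≤ w and w ≤ a, a = w. Since q | a, q | w. From q = s, s | w. Since s | z, s | gcd(z, w).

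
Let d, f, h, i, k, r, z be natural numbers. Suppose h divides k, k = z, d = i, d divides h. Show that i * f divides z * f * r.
Since d divides h and h divides k, d divides k. Since k = z, d divides z. d = i, so i divides z. Then i * f divides z * f. Then i * f divides z * f * r.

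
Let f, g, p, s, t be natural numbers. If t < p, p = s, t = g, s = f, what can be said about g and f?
g < f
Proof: Because p = s and s = f, p = f. t < p, so t < f. From t = g, g < f.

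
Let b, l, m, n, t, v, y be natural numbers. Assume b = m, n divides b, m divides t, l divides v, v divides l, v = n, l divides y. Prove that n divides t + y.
b = m and n divides b, hence n divides m. m divides t, so n divides t. l divides v and v divides l, hence l = v. Because v = n, l = n. Because l divides y, n divides y. Since n divides t, n divides t + y.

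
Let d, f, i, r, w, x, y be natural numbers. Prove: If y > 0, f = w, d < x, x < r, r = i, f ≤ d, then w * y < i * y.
Since f = w and f ≤ d, w ≤ d. From d < x, w < x. Because x < r, w < r. Since r = i, w < i. Using y > 0 and multiplying by a positive, w * y < i * y.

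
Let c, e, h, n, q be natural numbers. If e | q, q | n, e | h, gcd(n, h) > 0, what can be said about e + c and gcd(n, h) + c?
e + c ≤ gcd(n, h) + c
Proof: From e | q and q | n, e | n. e | h, so e | gcd(n, h). Since gcd(n, h) > 0, e ≤ gcd(n, h). Then e + c ≤ gcd(n, h) + c.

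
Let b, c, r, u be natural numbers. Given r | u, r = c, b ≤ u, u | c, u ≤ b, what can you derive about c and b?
c = b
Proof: From b ≤ u and u ≤ b, b = u. r = c and r | u, hence c | u. Since u | c, u = c. b = u, so b = c. Then c = b.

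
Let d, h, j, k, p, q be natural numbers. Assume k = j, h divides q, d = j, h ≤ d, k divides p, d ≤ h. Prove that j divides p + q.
k = j and k divides p, therefore j divides p. From h ≤ d and d ≤ h, h = d. Because d = j, h = j. h divides q, so j divides q. j divides p, so j divides p + q.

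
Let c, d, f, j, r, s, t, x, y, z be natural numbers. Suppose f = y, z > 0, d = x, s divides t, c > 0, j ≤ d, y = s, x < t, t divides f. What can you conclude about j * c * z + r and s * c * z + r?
j * c * z + r < s * c * z + r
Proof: f = y and y = s, hence f = s. Since t divides f, t divides s. Since s divides t, t = s. Since d = x and j ≤ d, j ≤ x. Since x < t, j < t. From t = s, j < s. Because c > 0, by multiplying by a positive, j * c < s * c. Because z > 0, by multiplying by a positive, j * c * z < s * c * z. Then j * c * z + r < s * c * z + r.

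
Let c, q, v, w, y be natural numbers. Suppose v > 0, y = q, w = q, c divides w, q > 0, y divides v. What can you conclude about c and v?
c ≤ v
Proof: From w = q and c divides w, c divides q. Since q > 0, c ≤ q. Since y = q and y divides v, q divides v. v > 0, so q ≤ v. From c ≤ q, c ≤ v.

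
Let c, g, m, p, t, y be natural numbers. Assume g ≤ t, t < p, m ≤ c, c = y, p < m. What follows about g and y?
g < y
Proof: g ≤ t and t < p, therefore g < p. Since p < m, g < m. Since m ≤ c, g < c. Since c = y, g < y.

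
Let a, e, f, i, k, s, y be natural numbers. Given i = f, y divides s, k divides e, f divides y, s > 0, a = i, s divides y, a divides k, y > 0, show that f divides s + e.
y divides s and s > 0, therefore y ≤ s. Because s divides y and y > 0, s ≤ y. Because y ≤ s, y = s. f divides y, so f divides s. a = i and i = f, therefore a = f. a divides k and k divides e, therefore a divides e. a = f, so f divides e. Because f divides s, f divides s + e.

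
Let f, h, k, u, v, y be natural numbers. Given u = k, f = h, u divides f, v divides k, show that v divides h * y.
u = k and u divides f, therefore k divides f. From v divides k, v divides f. Since f = h, v divides h. Then v divides h * y.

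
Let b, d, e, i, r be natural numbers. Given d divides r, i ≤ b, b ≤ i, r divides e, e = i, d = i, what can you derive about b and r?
b = r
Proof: b ≤ i and i ≤ b, hence b = i. Since d = i and d divides r, i divides r. e = i and r divides e, thus r divides i. i divides r, so i = r. b = i, so b = r.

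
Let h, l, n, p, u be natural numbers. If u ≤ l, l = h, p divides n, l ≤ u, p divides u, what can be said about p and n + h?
p divides n + h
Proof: Because u ≤ l and l ≤ u, u = l. Since l = h, u = h. Since p divides u, p divides h. Because p divides n, p divides n + h.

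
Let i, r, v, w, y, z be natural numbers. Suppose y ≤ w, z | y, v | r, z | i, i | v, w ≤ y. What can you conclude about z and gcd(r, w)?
z | gcd(r, w)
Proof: z | i and i | v, so z | v. v | r, so z | r. y ≤ w and w ≤ y, hence y = w. z | y, so z | w. z | r, so z | gcd(r, w).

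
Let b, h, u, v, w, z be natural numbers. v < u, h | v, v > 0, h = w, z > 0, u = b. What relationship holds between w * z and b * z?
w * z < b * z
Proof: h | v and v > 0, hence h ≤ v. Because h = w, w ≤ v. u = b and v < u, thus v < b. Since w ≤ v, w < b. z > 0, so w * z < b * z.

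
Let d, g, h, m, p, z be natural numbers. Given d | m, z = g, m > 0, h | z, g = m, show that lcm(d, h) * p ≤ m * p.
From z = g and g = m, z = m. Since h | z, h | m. d | m, so lcm(d, h) | m. m > 0, so lcm(d, h) ≤ m. Then lcm(d, h) * p ≤ m * p.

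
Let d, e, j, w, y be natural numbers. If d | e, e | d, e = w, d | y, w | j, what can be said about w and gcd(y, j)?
w | gcd(y, j)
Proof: d | e and e | d, so d = e. e = w, so d = w. Since d | y, w | y. w | j, so w | gcd(y, j).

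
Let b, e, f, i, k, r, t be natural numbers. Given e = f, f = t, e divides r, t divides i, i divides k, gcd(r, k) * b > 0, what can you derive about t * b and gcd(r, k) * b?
t * b ≤ gcd(r, k) * b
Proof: e = f and f = t, thus e = t. Since e divides r, t divides r. t divides i and i divides k, thus t divides k. Since t divides r, t divides gcd(r, k). Then t * b divides gcd(r, k) * b. From gcd(r, k) * b > 0, t * b ≤ gcd(r, k) * b.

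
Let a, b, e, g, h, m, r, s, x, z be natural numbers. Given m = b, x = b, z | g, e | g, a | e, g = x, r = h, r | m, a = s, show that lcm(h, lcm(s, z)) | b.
m = b and r | m, thus r | b. Since r = h, h | b. g = x and x = b, so g = b. Since a | e and e | g, a | g. Because a = s, s | g. z | g, so lcm(s, z) | g. g = b, so lcm(s, z) | b. Since h | b, lcm(h, lcm(s, z)) | b.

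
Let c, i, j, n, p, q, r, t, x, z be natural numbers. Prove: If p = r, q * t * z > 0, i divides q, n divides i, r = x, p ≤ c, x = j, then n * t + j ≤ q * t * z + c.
From n divides i and i divides q, n divides q. Then n * t divides q * t. Then n * t divides q * t * z. q * t * z > 0, so n * t ≤ q * t * z. p = r and r = x, so p = x. Since x = j, p = j. Since p ≤ c, j ≤ c. From n * t ≤ q * t * z, n * t + j ≤ q * t * z + c.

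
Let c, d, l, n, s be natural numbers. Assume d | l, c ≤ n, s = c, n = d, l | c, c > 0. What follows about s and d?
s = d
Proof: Since n = d and c ≤ n, c ≤ d. Because d | l and l | c, d | c. Since c > 0, d ≤ c. Since c ≤ d, c = d. s = c, so s = d.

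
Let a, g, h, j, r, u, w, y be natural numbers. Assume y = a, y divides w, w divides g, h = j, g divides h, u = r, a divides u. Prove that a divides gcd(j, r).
y = a and y divides w, hence a divides w. w divides g, so a divides g. Since h = j and g divides h, g divides j. Since a divides g, a divides j. u = r and a divides u, hence a divides r. a divides j, so a divides gcd(j, r).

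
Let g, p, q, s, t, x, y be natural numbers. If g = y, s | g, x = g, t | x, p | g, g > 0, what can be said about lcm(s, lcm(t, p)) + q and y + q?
lcm(s, lcm(t, p)) + q ≤ y + q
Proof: x = g and t | x, so t | g. Since p | g, lcm(t, p) | g. Since s | g, lcm(s, lcm(t, p)) | g. Since g > 0, lcm(s, lcm(t, p)) ≤ g. g = y, so lcm(s, lcm(t, p)) ≤ y. Then lcm(s, lcm(t, p)) + q ≤ y + q.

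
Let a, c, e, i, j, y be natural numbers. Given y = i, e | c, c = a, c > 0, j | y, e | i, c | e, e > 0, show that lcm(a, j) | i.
Since e | c and c > 0, e ≤ c. c | e and e > 0, thus c ≤ e. From e ≤ c, e = c. c = a, so e = a. Since e | i, a | i. Since y = i and j | y, j | i. Because a | i, lcm(a, j) | i.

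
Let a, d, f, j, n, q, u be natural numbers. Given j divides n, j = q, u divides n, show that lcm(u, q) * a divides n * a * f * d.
Since j = q and j divides n, q divides n. u divides n, so lcm(u, q) divides n. Then lcm(u, q) * a divides n * a. Then lcm(u, q) * a divides n * a * f. Then lcm(u, q) * a divides n * a * f * d.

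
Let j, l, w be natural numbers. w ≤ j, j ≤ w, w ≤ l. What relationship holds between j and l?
j ≤ l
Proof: w ≤ j and j ≤ w, hence w = j. w ≤ l, so j ≤ l.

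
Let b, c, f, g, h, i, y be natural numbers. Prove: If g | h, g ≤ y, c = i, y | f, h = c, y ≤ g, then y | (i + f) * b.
g ≤ y and y ≤ g, hence g = y. Since h = c and c = i, h = i. Since g | h, g | i. Since g = y, y | i. Since y | f, y | i + f. Then y | (i + f) * b.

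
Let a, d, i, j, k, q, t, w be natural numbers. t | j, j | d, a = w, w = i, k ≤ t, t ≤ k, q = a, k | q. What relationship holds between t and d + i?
t | d + i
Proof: Because t | j and j | d, t | d. a = w and w = i, so a = i. k ≤ t and t ≤ k, thus k = t. q = a and k | q, thus k | a. Because k = t, t | a. a = i, so t | i. t | d, so t | d + i.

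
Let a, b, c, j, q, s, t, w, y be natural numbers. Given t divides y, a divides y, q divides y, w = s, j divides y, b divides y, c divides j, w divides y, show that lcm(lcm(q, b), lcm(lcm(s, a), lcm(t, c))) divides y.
Since q divides y and b divides y, lcm(q, b) divides y. Because w = s and w divides y, s divides y. a divides y, so lcm(s, a) divides y. c divides j and j divides y, thus c divides y. Since t divides y, lcm(t, c) divides y. lcm(s, a) divides y, so lcm(lcm(s, a), lcm(t, c)) divides y. lcm(q, b) divides y, so lcm(lcm(q, b), lcm(lcm(s, a), lcm(t, c))) divides y.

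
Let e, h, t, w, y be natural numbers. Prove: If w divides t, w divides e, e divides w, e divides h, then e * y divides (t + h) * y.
w divides e and e divides w, thus w = e. w divides t, so e divides t. e divides h, so e divides t + h. Then e * y divides (t + h) * y.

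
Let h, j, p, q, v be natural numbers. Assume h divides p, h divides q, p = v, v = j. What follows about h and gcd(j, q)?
h divides gcd(j, q)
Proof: p = v and v = j, hence p = j. h divides p, so h divides j. Since h divides q, h divides gcd(j, q).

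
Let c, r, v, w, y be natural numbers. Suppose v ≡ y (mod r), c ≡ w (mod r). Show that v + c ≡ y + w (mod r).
From v ≡ y (mod r) and c ≡ w (mod r), by adding congruences, v + c ≡ y + w (mod r).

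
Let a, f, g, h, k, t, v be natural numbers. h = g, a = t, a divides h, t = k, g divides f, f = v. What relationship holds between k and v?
k divides v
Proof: a = t and a divides h, hence t divides h. h = g, so t divides g. f = v and g divides f, therefore g divides v. t divides g, so t divides v. Since t = k, k divides v.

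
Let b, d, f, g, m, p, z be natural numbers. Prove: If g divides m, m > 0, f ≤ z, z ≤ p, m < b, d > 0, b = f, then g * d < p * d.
Since g divides m and m > 0, g ≤ m. Because b = f and m < b, m < f. f ≤ z, so m < z. Since g ≤ m, g < z. z ≤ p, so g < p. Combined with d > 0, by multiplying by a positive, g * d < p * d.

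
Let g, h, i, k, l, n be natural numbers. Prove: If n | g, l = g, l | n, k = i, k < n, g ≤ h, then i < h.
Since l = g and l | n, g | n. Since n | g, n = g. Because k = i and k < n, i < n. n = g, so i < g. Since g ≤ h, i < h.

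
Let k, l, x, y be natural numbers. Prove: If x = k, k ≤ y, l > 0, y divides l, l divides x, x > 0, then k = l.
y divides l and l > 0, hence y ≤ l. k ≤ y, so k ≤ l. l divides x and x > 0, so l ≤ x. Since x = k, l ≤ k. k ≤ l, so k = l.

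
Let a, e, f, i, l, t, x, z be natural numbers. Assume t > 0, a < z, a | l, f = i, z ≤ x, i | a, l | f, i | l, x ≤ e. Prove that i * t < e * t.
From f = i and l | f, l | i. i | l, so l = i. Since a | l, a | i. Since i | a, a = i. a < z and z ≤ x, so a < x. From a = i, i < x. From x ≤ e, i < e. Since t > 0, i * t < e * t.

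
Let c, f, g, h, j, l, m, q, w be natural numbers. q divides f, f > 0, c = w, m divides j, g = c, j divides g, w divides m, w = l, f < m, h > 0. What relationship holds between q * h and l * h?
q * h < l * h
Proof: Since q divides f and f > 0, q ≤ f. Because g = c and j divides g, j divides c. m divides j, so m divides c. Because c = w, m divides w. Since w divides m, m = w. w = l, so m = l. f < m, so f < l. Since q ≤ f, q < l. Using h > 0 and multiplying by a positive, q * h < l * h.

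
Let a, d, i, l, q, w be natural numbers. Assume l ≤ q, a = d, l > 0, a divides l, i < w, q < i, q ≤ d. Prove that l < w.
Since a = d and a divides l, d divides l. Since l > 0, d ≤ l. Since q ≤ d, q ≤ l. Since l ≤ q, q = l. q < i and i < w, thus q < w. Since q = l, l < w.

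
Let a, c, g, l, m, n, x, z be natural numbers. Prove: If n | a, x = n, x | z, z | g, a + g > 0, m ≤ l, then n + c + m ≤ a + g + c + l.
From x | z and z | g, x | g. Since x = n, n | g. n | a, so n | a + g. a + g > 0, so n ≤ a + g. Then n + c ≤ a + g + c. m ≤ l, so n + c + m ≤ a + g + c + l.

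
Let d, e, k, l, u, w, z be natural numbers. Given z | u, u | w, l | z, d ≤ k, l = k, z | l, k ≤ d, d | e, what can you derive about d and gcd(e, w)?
d | gcd(e, w)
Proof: Since z | l and l | z, z = l. l = k, so z = k. Since k ≤ d and d ≤ k, k = d. Since z = k, z = d. z | u and u | w, hence z | w. Since z = d, d | w. d | e, so d | gcd(e, w).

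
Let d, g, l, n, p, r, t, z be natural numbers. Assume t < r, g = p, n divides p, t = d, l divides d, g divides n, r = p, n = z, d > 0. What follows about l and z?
l < z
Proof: l divides d and d > 0, hence l ≤ d. g = p and g divides n, hence p divides n. n divides p, so p = n. From n = z, p = z. t = d and t < r, thus d < r. r = p, so d < p. Since p = z, d < z. Because l ≤ d, l < z.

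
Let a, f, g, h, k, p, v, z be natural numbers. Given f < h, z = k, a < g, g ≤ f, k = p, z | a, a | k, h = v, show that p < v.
z = k and z | a, thus k | a. a | k, so a = k. Since k = p, a = p. Since g ≤ f and f < h, g < h. Because a < g, a < h. Since h = v, a < v. From a = p, p < v.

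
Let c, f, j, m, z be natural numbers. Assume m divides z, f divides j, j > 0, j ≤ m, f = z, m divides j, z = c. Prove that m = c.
Since m divides j and j > 0, m ≤ j. From j ≤ m, j = m. Since f divides j, f divides m. f = z, so z divides m. Since m divides z, m = z. Since z = c, m = c.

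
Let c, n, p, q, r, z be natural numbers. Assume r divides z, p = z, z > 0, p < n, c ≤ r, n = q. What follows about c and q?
c < q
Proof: Since r divides z and z > 0, r ≤ z. Since c ≤ r, c ≤ z. p = z and p < n, hence z < n. n = q, so z < q. Since c ≤ z, c < q.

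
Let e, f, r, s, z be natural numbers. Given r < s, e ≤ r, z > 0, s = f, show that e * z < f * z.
e ≤ r and r < s, so e < s. From s = f, e < f. Since z > 0, e * z < f * z.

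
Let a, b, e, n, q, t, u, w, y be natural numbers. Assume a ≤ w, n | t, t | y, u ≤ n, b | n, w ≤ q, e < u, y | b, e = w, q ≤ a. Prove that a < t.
w ≤ q and q ≤ a, hence w ≤ a. a ≤ w, so w = a. Since e = w, e = a. t | y and y | b, thus t | b. From b | n, t | n. Since n | t, n = t. Because e < u and u ≤ n, e < n. n = t, so e < t. Since e = a, a < t.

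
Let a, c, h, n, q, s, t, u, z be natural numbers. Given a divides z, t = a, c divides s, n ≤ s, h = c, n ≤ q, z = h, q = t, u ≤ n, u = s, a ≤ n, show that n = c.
Because q = t and t = a, q = a. Because n ≤ q, n ≤ a. a ≤ n, so a = n. z = h and h = c, hence z = c. a divides z, so a divides c. Since a = n, n divides c. u = s and u ≤ n, thus s ≤ n. Since n ≤ s, s = n. Since c divides s, c divides n. n divides c, so n = c.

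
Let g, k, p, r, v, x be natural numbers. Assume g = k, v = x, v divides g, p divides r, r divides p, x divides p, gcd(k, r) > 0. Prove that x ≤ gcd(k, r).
v = x and v divides g, so x divides g. From g = k, x divides k. p divides r and r divides p, thus p = r. Because x divides p, x divides r. From x divides k, x divides gcd(k, r). Since gcd(k, r) > 0, x ≤ gcd(k, r).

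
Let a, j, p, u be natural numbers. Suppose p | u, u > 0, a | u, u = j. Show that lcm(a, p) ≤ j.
Because a | u and p | u, lcm(a, p) | u. Since u > 0, lcm(a, p) ≤ u. Because u = j, lcm(a, p) ≤ j.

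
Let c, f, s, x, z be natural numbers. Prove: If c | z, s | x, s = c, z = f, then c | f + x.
Because z = f and c | z, c | f. From s = c and s | x, c | x. c | f, so c | f + x.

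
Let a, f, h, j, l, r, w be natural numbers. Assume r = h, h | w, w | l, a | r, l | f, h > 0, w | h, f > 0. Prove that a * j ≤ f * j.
r = h and a | r, thus a | h. h > 0, so a ≤ h. Because w | h and h | w, w = h. From w | l, h | l. Because l | f, h | f. f > 0, so h ≤ f. a ≤ h, so a ≤ f. Then a * j ≤ f * j.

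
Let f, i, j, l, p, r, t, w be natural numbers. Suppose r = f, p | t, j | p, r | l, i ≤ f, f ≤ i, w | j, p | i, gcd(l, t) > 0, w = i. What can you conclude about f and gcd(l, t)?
f ≤ gcd(l, t)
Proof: From r = f and r | l, f | l. From w | j and j | p, w | p. w = i, so i | p. Since p | i, p = i. i ≤ f and f ≤ i, hence i = f. p = i, so p = f. From p | t, f | t. Since f | l, f | gcd(l, t). Since gcd(l, t) > 0, f ≤ gcd(l, t).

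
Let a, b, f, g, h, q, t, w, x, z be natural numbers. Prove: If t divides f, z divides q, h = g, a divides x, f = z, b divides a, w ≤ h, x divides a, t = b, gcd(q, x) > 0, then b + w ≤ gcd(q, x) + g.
f = z and t divides f, hence t divides z. Since z divides q, t divides q. t = b, so b divides q. a divides x and x divides a, thus a = x. b divides a, so b divides x. b divides q, so b divides gcd(q, x). Since gcd(q, x) > 0, b ≤ gcd(q, x). From h = g and w ≤ h, w ≤ g. Since b ≤ gcd(q, x), b + w ≤ gcd(q, x) + g.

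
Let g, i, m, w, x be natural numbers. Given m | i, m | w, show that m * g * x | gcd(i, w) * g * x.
m | i and m | w, so m | gcd(i, w). Then m * g | gcd(i, w) * g. Then m * g * x | gcd(i, w) * g * x.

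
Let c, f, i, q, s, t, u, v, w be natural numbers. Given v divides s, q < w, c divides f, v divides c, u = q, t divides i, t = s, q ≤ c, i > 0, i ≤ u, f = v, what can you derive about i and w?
i < w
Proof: From f = v and c divides f, c divides v. v divides c, so v = c. From t = s and t divides i, s divides i. v divides s, so v divides i. i > 0, so v ≤ i. Since v = c, c ≤ i. From q ≤ c, q ≤ i. u = q and i ≤ u, therefore i ≤ q. q ≤ i, so q = i. q < w, so i < w.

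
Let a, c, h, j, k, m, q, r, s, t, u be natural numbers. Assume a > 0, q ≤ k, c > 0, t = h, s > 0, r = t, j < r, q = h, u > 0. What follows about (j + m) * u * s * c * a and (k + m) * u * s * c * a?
(j + m) * u * s * c * a < (k + m) * u * s * c * a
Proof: r = t and t = h, hence r = h. j < r, so j < h. q = h and q ≤ k, hence h ≤ k. Since j < h, j < k. Then j + m < k + m. Since u > 0, by multiplying by a positive, (j + m) * u < (k + m) * u. Since s > 0, by multiplying by a positive, (j + m) * u * s < (k + m) * u * s. Since c > 0, by multiplying by a positive, (j + m) * u * s * c < (k + m) * u * s * c. Combining with a > 0, by multiplying by a positive, (j + m) * u * s * c * a < (k + m) * u * s * c * a.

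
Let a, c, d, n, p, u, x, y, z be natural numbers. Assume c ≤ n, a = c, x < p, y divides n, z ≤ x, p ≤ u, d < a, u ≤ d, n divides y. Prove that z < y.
z ≤ x and x < p, hence z < p. Since p ≤ u and u ≤ d, p ≤ d. z < p, so z < d. d < a, so z < a. Since a = c, z < c. n divides y and y divides n, therefore n = y. c ≤ n, so c ≤ y. Since z < c, z < y.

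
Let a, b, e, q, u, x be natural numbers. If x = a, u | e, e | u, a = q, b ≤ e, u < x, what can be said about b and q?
b < q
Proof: e | u and u | e, so e = u. b ≤ e, so b ≤ u. Because x = a and a = q, x = q. Since u < x, u < q. b ≤ u, so b < q.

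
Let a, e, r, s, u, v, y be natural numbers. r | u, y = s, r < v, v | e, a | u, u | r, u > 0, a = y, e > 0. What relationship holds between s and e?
s < e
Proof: Because a = y and a | u, y | u. u > 0, so y ≤ u. y = s, so s ≤ u. r | u and u | r, hence r = u. Since v | e and e > 0, v ≤ e. Since r < v, r < e. Because r = u, u < e. s ≤ u, so s < e.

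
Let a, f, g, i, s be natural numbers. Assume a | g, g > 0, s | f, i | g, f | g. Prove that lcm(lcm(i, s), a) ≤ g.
s | f and f | g, so s | g. i | g, so lcm(i, s) | g. Since a | g, lcm(lcm(i, s), a) | g. Since g > 0, lcm(lcm(i, s), a) ≤ g.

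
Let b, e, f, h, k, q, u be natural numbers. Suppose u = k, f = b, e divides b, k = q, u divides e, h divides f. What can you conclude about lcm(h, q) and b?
lcm(h, q) divides b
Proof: From f = b and h divides f, h divides b. u = k and k = q, thus u = q. u divides e and e divides b, thus u divides b. u = q, so q divides b. Since h divides b, lcm(h, q) divides b.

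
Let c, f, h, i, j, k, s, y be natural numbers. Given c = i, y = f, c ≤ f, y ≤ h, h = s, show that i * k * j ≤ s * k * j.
Because y = f and y ≤ h, f ≤ h. c ≤ f, so c ≤ h. h = s, so c ≤ s. Since c = i, i ≤ s. By multiplying by a non-negative, i * k ≤ s * k. By multiplying by a non-negative, i * k * j ≤ s * k * j.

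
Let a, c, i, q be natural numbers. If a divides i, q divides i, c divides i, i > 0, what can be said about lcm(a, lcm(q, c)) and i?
lcm(a, lcm(q, c)) ≤ i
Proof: From q divides i and c divides i, lcm(q, c) divides i. a divides i, so lcm(a, lcm(q, c)) divides i. i > 0, so lcm(a, lcm(q, c)) ≤ i.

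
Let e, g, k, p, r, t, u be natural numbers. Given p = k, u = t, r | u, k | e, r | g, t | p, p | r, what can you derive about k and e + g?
k | e + g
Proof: u = t and r | u, therefore r | t. t | p, so r | p. p | r, so r = p. Since p = k, r = k. Since r | g, k | g. Since k | e, k | e + g.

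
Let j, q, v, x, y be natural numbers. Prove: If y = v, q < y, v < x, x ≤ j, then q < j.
Since y = v and q < y, q < v. v < x and x ≤ j, thus v < j. q < v, so q < j.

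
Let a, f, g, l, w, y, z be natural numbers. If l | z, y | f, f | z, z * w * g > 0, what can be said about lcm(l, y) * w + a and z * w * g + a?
lcm(l, y) * w + a ≤ z * w * g + a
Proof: y | f and f | z, so y | z. l | z, so lcm(l, y) | z. Then lcm(l, y) * w | z * w. Then lcm(l, y) * w | z * w * g. Since z * w * g > 0, lcm(l, y) * w ≤ z * w * g. Then lcm(l, y) * w + a ≤ z * w * g + a.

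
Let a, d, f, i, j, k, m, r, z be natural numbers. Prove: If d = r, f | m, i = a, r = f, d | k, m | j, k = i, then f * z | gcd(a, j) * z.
k = i and i = a, so k = a. Because d = r and d | k, r | k. Since k = a, r | a. Since r = f, f | a. Since f | m and m | j, f | j. f | a, so f | gcd(a, j). Then f * z | gcd(a, j) * z.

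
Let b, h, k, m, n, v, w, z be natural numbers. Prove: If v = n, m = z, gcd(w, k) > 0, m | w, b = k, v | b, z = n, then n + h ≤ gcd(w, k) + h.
m = z and z = n, thus m = n. m | w, so n | w. Because v = n and v | b, n | b. b = k, so n | k. Since n | w, n | gcd(w, k). From gcd(w, k) > 0, n ≤ gcd(w, k). Then n + h ≤ gcd(w, k) + h.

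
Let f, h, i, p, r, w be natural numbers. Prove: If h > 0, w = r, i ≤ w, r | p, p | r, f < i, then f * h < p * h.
r | p and p | r, therefore r = p. f < i and i ≤ w, so f < w. Since w = r, f < r. Since r = p, f < p. Since h > 0, f * h < p * h.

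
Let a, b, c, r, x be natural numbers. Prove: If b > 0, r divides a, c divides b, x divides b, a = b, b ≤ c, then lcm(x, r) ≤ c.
Since c divides b and b > 0, c ≤ b. Since b ≤ c, b = c. a = b and r divides a, thus r divides b. Since x divides b, lcm(x, r) divides b. Since b > 0, lcm(x, r) ≤ b. b = c, so lcm(x, r) ≤ c.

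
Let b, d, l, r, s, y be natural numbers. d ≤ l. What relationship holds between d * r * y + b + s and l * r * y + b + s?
d * r * y + b + s ≤ l * r * y + b + s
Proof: Because d ≤ l, by multiplying by a non-negative, d * r ≤ l * r. By multiplying by a non-negative, d * r * y ≤ l * r * y. Then d * r * y + b ≤ l * r * y + b. Then d * r * y + b + s ≤ l * r * y + b + s.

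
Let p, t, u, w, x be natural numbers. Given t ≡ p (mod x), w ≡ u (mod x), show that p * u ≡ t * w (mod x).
Since t ≡ p (mod x) and w ≡ u (mod x), t * w ≡ p * u (mod x). Then p * u ≡ t * w (mod x).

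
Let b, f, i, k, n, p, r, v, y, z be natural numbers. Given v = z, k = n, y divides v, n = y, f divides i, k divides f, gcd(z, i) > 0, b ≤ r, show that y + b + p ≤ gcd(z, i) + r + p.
v = z and y divides v, therefore y divides z. k = n and n = y, therefore k = y. Since k divides f, y divides f. f divides i, so y divides i. Since y divides z, y divides gcd(z, i). gcd(z, i) > 0, so y ≤ gcd(z, i). b ≤ r, thus b + p ≤ r + p. From y ≤ gcd(z, i), y + b + p ≤ gcd(z, i) + r + p.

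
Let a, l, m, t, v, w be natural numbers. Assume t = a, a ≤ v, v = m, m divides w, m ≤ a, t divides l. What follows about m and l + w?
m divides l + w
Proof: v = m and a ≤ v, thus a ≤ m. m ≤ a, so a = m. t = a, so t = m. t divides l, so m divides l. Since m divides w, m divides l + w.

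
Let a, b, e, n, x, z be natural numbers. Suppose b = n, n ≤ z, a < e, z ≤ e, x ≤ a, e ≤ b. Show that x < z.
Since b = n and e ≤ b, e ≤ n. n ≤ z, so e ≤ z. Because z ≤ e, e = z. From x ≤ a and a < e, x < e. e = z, so x < z.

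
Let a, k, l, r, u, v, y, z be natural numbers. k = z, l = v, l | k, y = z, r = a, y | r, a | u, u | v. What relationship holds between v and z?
v = z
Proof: Since l = v and l | k, v | k. k = z, so v | z. r = a and y | r, so y | a. Since a | u, y | u. u | v, so y | v. Since y = z, z | v. Because v | z, v = z.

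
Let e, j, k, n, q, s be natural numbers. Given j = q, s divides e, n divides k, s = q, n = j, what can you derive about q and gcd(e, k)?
q divides gcd(e, k)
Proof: s = q and s divides e, therefore q divides e. Since n = j and j = q, n = q. Because n divides k, q divides k. q divides e, so q divides gcd(e, k).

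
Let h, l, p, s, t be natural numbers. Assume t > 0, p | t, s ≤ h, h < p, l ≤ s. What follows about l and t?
l < t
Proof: s ≤ h and h < p, therefore s < p. l ≤ s, so l < p. p | t and t > 0, so p ≤ t. Since l < p, l < t.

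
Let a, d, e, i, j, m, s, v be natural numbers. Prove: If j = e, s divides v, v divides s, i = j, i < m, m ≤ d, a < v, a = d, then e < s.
Since i = j and j = e, i = e. Because i < m, e < m. From v divides s and s divides v, v = s. From a = d and a < v, d < v. Since m ≤ d, m < v. Because v = s, m < s. e < m, so e < s.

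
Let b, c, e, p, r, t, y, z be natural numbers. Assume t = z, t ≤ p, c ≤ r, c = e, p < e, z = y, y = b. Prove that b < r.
t = z and z = y, hence t = y. From t ≤ p and p < e, t < e. Since t = y, y < e. Since c = e and c ≤ r, e ≤ r. From y < e, y < r. y = b, so b < r.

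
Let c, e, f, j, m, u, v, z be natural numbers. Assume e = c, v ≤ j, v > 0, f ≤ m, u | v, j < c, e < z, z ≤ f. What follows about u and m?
u < m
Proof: u | v and v > 0, therefore u ≤ v. v ≤ j, so u ≤ j. e = c and e < z, therefore c < z. z ≤ f, so c < f. Since j < c, j < f. Because u ≤ j, u < f. Since f ≤ m, u < m.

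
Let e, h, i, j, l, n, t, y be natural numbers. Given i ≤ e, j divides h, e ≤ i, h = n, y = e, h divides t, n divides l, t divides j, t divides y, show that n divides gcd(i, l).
e ≤ i and i ≤ e, so e = i. From t divides j and j divides h, t divides h. h divides t, so t = h. Because h = n, t = n. Since t divides y, n divides y. From y = e, n divides e. e = i, so n divides i. n divides l, so n divides gcd(i, l).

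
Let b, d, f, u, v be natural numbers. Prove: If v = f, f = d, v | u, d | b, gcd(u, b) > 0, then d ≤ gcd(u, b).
From v = f and f = d, v = d. Since v | u, d | u. d | b, so d | gcd(u, b). Since gcd(u, b) > 0, d ≤ gcd(u, b).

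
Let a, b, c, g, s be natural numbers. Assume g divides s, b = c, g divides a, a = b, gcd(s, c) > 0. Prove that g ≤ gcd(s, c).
From a = b and b = c, a = c. g divides a, so g divides c. Since g divides s, g divides gcd(s, c). gcd(s, c) > 0, so g ≤ gcd(s, c).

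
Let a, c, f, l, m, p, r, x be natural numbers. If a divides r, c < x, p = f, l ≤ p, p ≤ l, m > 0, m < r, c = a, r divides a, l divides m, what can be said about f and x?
f < x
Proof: r divides a and a divides r, so r = a. l ≤ p and p ≤ l, hence l = p. Since p = f, l = f. From l divides m and m > 0, l ≤ m. l = f, so f ≤ m. Since m < r, f < r. Since r = a, f < a. Since c = a and c < x, a < x. f < a, so f < x.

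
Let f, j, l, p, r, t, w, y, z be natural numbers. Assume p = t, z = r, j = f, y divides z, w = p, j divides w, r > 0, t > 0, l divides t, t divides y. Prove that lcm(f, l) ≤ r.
w = p and p = t, thus w = t. Since j divides w, j divides t. j = f, so f divides t. Since l divides t, lcm(f, l) divides t. Since t > 0, lcm(f, l) ≤ t. Because t divides y and y divides z, t divides z. Since z = r, t divides r. r > 0, so t ≤ r. lcm(f, l) ≤ t, so lcm(f, l) ≤ r.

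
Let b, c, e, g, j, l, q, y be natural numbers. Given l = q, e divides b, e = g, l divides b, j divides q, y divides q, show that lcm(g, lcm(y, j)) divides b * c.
e = g and e divides b, so g divides b. From y divides q and j divides q, lcm(y, j) divides q. Because l = q and l divides b, q divides b. Since lcm(y, j) divides q, lcm(y, j) divides b. g divides b, so lcm(g, lcm(y, j)) divides b. Then lcm(g, lcm(y, j)) divides b * c.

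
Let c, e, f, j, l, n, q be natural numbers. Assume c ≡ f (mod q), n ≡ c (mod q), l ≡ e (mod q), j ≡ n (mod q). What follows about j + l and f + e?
j + l ≡ f + e (mod q)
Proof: j ≡ n (mod q) and n ≡ c (mod q), so j ≡ c (mod q). Because c ≡ f (mod q), j ≡ f (mod q). Because l ≡ e (mod q), by adding congruences, j + l ≡ f + e (mod q).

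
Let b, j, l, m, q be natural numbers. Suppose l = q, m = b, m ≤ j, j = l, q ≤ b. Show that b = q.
j = l and l = q, thus j = q. Since m = b and m ≤ j, b ≤ j. j = q, so b ≤ q. q ≤ b, so b = q.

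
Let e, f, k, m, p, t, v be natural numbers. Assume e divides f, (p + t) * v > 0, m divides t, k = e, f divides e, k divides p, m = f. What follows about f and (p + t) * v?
f ≤ (p + t) * v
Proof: e divides f and f divides e, hence e = f. k = e, so k = f. Since k divides p, f divides p. Since m = f and m divides t, f divides t. f divides p, so f divides p + t. Then f divides (p + t) * v. (p + t) * v > 0, so f ≤ (p + t) * v.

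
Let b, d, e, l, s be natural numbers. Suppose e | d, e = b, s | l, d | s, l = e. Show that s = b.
l = e and s | l, hence s | e. Since e | d and d | s, e | s. s | e, so s = e. Since e = b, s = b.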